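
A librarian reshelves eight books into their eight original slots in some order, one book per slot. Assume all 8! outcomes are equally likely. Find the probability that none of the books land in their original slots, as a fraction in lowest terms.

2119/5760

Favorable outcomes: !8 = 14833.
Total outcomes: 8! = 40320.
Probability = 14833/40320 = 2119/5760.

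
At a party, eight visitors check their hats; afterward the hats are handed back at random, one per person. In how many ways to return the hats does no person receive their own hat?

!8 is the nearest integer to 8!/e.
8! = 40320, and 40320/e ≈ 14832.90, so !8 = 14833.

14833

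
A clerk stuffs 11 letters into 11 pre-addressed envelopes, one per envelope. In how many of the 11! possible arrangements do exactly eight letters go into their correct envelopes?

Choose which 8 of the 11 are fixed: C(11,8) = 165.
The other 3 form a derangement: !3 = 2.
Total: 165 × 2 = 330.

330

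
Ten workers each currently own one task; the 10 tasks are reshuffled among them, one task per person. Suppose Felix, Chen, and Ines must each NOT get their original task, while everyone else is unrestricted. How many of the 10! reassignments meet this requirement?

2656080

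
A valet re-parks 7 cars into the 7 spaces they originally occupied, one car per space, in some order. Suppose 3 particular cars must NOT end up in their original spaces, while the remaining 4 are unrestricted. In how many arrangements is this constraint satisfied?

3216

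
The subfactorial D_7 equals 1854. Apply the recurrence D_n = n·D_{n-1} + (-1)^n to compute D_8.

D_8 = 8·1854 + 1 = 14833.

14833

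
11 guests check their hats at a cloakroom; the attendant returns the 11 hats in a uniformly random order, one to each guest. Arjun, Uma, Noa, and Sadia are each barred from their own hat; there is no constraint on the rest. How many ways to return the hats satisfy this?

27422640

Let A_j be the event that the j-th constrained one is fixed. By inclusion-exclusion over the 4 events:
Σ_{j=0}^{4} (-1)^j C(4,j)(11-j)!
= C(4,0)·11! - C(4,1)·10! + C(4,2)·9! - C(4,3)·8! + C(4,4)·7!
= 39916800 - 14515200 + 2177280 - 161280 + 5040
= 27422640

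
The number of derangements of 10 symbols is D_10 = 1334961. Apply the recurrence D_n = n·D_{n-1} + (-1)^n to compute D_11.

14684570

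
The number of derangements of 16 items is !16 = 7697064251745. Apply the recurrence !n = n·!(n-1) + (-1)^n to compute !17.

!17 = 17·7697064251745 - 1 = 130850092279664.

130850092279664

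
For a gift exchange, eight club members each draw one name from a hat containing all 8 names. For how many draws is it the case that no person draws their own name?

The subfactorial !8 = [8!/e] (nearest integer).
8! = 40320, and 40320/e ≈ 14832.90, so !8 = 14833.

14833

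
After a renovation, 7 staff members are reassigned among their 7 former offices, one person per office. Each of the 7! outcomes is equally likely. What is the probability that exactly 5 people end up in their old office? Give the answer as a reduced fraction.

Favorable outcomes: C(7,5)·!2 = 21·1 = 21.
Total outcomes: 7! = 5040.
Probability = 21/5040 = 1/240.

1/240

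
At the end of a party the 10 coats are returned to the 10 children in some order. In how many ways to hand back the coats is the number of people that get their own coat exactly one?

Pick the single fixed position: C(10,1) = 10 ways.
The other 9 form a derangement: !9 = 133496.
Total: 10 × 133496 = 1334960.

1334960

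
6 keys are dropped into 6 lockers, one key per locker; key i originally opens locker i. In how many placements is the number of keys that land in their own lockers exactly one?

Pick the single fixed position: C(6,1) = 6 ways.
The other 5 form a derangement: !5 = 44.
Total: 6 × 44 = 264.

264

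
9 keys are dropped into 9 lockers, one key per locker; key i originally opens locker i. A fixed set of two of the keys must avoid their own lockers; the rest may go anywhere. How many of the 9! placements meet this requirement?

Inclusion-exclusion on the 2 forbidden self-matches:
Σ_{j=0}^{2} (-1)^j C(2,j)(9-j)!
= C(2,0)·9! - C(2,1)·8! + C(2,2)·7!
= 362880 - 80640 + 5040
= 287280

287280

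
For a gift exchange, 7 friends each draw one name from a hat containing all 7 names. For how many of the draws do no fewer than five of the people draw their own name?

22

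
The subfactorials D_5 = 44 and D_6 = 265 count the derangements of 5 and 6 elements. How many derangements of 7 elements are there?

1854

D_7 = (7-1)·(D_6 + D_5) = 6·(265 + 44) = 6·309 = 1854.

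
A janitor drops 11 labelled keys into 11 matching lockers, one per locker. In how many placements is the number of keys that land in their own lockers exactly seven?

Pick the 7 fixed positions: C(11,7) = 330 ways.
The other 4 form a derangement: !4 = 9.
Total: 330 × 9 = 2970.

2970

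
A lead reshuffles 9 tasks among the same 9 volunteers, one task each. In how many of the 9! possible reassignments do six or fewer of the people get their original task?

362843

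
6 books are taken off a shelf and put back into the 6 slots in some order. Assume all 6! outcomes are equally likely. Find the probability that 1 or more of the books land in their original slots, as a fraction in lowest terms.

91/144

Favorable outcomes: Σ_{i≥1} C(6,i)·!(6-i) = 6·44 + 15·9 + 20·2 + 15·1 + 6·0 + 1·1 = 455.
Total outcomes: 6! = 720.
Probability = 455/720 = 91/144.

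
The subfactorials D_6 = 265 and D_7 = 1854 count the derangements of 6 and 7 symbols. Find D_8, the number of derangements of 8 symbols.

D_8 = (8-1)·(D_7 + D_6) = 7·(1854 + 265) = 7·2119 = 14833.

14833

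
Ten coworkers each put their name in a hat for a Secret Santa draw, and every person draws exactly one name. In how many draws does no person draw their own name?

1334961

The subfactorial !10 = [10!/e] (nearest integer).
10! = 3628800, and 3628800/e ≈ 1334960.92, so !10 = 1334961.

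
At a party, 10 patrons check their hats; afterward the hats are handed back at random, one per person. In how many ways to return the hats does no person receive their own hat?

Recurrence: !10 = 9·(!9 + !8).
!10 = 9·(133496 + 14833) = 9·148329 = 1334961

1334961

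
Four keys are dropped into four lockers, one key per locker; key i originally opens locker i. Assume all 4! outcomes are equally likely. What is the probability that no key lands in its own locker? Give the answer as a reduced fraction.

3/8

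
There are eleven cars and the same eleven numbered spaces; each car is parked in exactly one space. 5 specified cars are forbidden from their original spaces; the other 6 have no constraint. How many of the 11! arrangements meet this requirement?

Inclusion-exclusion on the 5 forbidden self-matches:
Σ_{j=0}^{5} (-1)^j C(5,j)(11-j)!
= C(5,0)·11! - C(5,1)·10! + C(5,2)·9! - C(5,3)·8! + C(5,4)·7! - C(5,5)·6!
= 39916800 - 18144000 + 3628800 - 403200 + 25200 - 720
= 25022880

25022880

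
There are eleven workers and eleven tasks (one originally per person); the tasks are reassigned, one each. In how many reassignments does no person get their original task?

14684570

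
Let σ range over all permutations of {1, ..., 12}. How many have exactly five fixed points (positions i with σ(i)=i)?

1468368

Choose which 5 of the 12 are fixed: C(12,5) = 792.
The other 7 form a derangement: !7 = 1854.
Total: 792 × 1854 = 1468368.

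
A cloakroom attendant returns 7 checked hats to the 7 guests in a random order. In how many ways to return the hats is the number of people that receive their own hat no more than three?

Sum C(7,i)·!(7-i) for i = 0..3:
  i=0: C(7,0)·!7 = 1·1854 = 1854
  i=1: C(7,1)·!6 = 7·265 = 1855
  i=2: C(7,2)·!5 = 21·44 = 924
  i=3: C(7,3)·!4 = 35·9 = 315
Total = 4948.

4948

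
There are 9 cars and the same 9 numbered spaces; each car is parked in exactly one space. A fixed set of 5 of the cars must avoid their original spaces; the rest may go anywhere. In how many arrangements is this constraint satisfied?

Inclusion-exclusion on the 5 forbidden self-matches:
Σ_{j=0}^{5} (-1)^j C(5,j)(9-j)!
= C(5,0)·9! - C(5,1)·8! + C(5,2)·7! - C(5,3)·6! + C(5,4)·5! - C(5,5)·4!
= 362880 - 201600 + 50400 - 7200 + 600 - 24
= 205056

205056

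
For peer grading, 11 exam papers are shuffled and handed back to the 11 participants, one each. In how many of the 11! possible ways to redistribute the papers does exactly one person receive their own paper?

14684571

Choose which one of the 11 is fixed: C(11,1) = 11.
The remaining 10 must be deranged: !10 = 1334961.
Total: 11 × 1334961 = 14684571.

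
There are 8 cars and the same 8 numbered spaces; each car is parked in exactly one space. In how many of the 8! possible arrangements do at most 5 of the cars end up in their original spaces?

40291

Sum C(8,i)·!(8-i) for i = 0..5:
  i=0: C(8,0)·!8 = 1·14833 = 14833
  i=1: C(8,1)·!7 = 8·1854 = 14832
  i=2: C(8,2)·!6 = 28·265 = 7420
  i=3: C(8,3)·!5 = 56·44 = 2464
  i=4: C(8,4)·!4 = 70·9 = 630
  i=5: C(8,5)·!3 = 56·2 = 112
Total = 40291.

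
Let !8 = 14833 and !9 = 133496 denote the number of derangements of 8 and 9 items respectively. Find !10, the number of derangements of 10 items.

1334961

!10 = (10-1)·(!9 + !8) = 9·(133496 + 14833) = 9·148329 = 1334961.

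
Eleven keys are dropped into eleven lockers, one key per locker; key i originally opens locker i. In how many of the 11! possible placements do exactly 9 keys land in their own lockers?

Pick the 9 fixed positions: C(11,9) = 55 ways.
The remaining 2 must be deranged: !2 = 1.
Total: 55 × 1 = 55.

55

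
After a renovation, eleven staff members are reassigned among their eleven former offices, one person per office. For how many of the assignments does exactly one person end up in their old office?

14684571

Pick the single fixed position: C(11,1) = 11 ways.
The remaining 10 must be deranged: !10 = 1334961.
Total: 11 × 1334961 = 14684571.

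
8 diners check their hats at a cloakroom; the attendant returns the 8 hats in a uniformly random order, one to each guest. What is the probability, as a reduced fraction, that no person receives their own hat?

2119/5760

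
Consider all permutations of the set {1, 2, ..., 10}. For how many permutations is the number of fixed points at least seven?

286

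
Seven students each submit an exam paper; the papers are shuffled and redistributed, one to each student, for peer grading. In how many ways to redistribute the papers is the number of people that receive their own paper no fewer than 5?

Sum C(7,i)·!(7-i) for i = 5..7:
  i=5: C(7,5)·!2 = 21·1 = 21
  i=6: C(7,6)·!1 = 7·0 = 0
  i=7: C(7,7)·!0 = 1·1 = 1
Total = 22.

22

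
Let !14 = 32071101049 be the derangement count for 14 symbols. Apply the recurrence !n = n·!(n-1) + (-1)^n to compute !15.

481066515734

!15 = 15·32071101049 - 1 = 481066515734.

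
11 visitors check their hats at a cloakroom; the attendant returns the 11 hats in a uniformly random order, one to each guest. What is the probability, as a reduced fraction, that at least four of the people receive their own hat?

378967/19958400

Favorable outcomes: Σ_{i≥4} C(11,i)·!(11-i) = 330·1854 + 462·265 + 462·44 + 330·9 + 165·2 + 55·1 + 11·0 + 1·1 = 757934.
Total outcomes: 11! = 39916800.
Probability = 757934/39916800 = 378967/19958400.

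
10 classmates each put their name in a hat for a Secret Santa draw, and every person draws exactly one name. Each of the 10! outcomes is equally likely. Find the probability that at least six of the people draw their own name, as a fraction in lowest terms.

Favorable outcomes: Σ_{i≥6} C(10,i)·!(10-i) = 210·9 + 120·2 + 45·1 + 10·0 + 1·1 = 2176.
Total outcomes: 10! = 3628800.
Probability = 2176/3628800 = 17/28350.

17/28350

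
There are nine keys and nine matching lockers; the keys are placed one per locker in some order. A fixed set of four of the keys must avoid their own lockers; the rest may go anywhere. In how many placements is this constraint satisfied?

229080

Inclusion-exclusion on the 4 forbidden self-matches:
Σ_{j=0}^{4} (-1)^j C(4,j)(9-j)!
= C(4,0)·9! - C(4,1)·8! + C(4,2)·7! - C(4,3)·6! + C(4,4)·5!
= 362880 - 161280 + 30240 - 2880 + 120
= 229080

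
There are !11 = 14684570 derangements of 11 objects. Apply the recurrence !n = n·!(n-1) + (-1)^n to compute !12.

176214841

!12 = 12·14684570 + 1 = 176214841.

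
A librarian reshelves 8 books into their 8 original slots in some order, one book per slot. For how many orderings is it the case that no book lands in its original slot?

14833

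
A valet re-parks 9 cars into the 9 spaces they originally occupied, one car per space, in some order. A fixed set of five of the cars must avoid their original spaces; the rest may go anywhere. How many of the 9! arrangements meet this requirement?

Inclusion-exclusion on the 5 forbidden self-matches:
Σ_{j=0}^{5} (-1)^j C(5,j)(9-j)!
= C(5,0)·9! - C(5,1)·8! + C(5,2)·7! - C(5,3)·6! + C(5,4)·5! - C(5,5)·4!
= 362880 - 201600 + 50400 - 7200 + 600 - 24
= 205056

205056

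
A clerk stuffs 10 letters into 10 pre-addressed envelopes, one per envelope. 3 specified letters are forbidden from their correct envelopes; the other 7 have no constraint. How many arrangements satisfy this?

Let A_j be the event that the j-th constrained one is fixed. By inclusion-exclusion over the 3 events:
Σ_{j=0}^{3} (-1)^j C(3,j)(10-j)!
= C(3,0)·10! - C(3,1)·9! + C(3,2)·8! - C(3,3)·7!
= 3628800 - 1088640 + 120960 - 5040
= 2656080

2656080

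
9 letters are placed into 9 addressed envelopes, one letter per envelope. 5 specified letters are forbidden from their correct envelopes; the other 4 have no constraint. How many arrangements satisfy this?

Inclusion-exclusion on the 5 forbidden self-matches:
Σ_{j=0}^{5} (-1)^j C(5,j)(9-j)!
= C(5,0)·9! - C(5,1)·8! + C(5,2)·7! - C(5,3)·6! + C(5,4)·5! - C(5,5)·4!
= 362880 - 201600 + 50400 - 7200 + 600 - 24
= 205056

205056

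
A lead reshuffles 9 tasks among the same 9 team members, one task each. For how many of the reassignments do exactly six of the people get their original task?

Pick the 6 fixed positions: C(9,6) = 84 ways.
The remaining 3 must be deranged: !3 = 2.
Total: 84 × 2 = 168.

168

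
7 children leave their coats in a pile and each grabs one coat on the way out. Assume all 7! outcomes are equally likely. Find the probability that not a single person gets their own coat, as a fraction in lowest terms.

103/280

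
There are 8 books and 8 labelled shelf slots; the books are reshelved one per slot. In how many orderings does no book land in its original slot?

14833

!8 = 8! · Σ_{k=0}^{8} (-1)^k/k!
= 8! - 8!/1! + 8!/2! - 8!/3! + 8!/4! - 8!/5! + 8!/6! - 8!/7! + 8!/8!
= 40320 - 40320 + 20160 - 6720 + 1680 - 336 + 56 - 8 + 1
= 14833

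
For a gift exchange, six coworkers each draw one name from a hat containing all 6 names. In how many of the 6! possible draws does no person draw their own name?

265

Recurrence: !6 = 5·(!5 + !4).
!6 = 5·(44 + 9) = 5·53 = 265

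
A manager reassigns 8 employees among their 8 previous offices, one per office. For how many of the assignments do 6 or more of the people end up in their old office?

# with exactly i fixed is C(8,i)·!(8-i); sum over i=6..8:
  i=6: C(8,6)·!2 = 28·1 = 28
  i=7: C(8,7)·!1 = 8·0 = 0
  i=8: C(8,8)·!0 = 1·1 = 1
Total = 29.

29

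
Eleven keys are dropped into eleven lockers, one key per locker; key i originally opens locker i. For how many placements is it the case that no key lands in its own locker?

14684570

Recurrence: !11 = 10·(!10 + !9).
!11 = 10·(1334961 + 133496) = 10·1468457 = 14684570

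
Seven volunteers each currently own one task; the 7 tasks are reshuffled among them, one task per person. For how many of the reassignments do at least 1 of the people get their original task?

Sum C(7,i)·!(7-i) for i = 1..7:
  i=1: C(7,1)·!6 = 7·265 = 1855
  i=2: C(7,2)·!5 = 21·44 = 924
  i=3: C(7,3)·!4 = 35·9 = 315
  i=4: C(7,4)·!3 = 35·2 = 70
  i=5: C(7,5)·!2 = 21·1 = 21
  i=6: C(7,6)·!1 = 7·0 = 0
  i=7: C(7,7)·!0 = 1·1 = 1
Total = 3186.

3186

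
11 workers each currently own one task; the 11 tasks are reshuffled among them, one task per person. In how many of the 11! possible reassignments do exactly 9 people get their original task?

55

Choose which 9 of the 11 are fixed: C(11,9) = 55.
The remaining 2 must be deranged: !2 = 1.
Total: 55 × 1 = 55.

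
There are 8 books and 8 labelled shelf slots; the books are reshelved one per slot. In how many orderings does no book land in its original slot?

Use !n = n·!(n-1) + (-1)^n.
!8 = 8·1854 + 1 = 14833

14833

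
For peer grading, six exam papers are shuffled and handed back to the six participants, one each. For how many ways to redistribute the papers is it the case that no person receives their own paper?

The subfactorial !6 = [6!/e] (nearest integer).
6! = 720, and 720/e ≈ 264.87, so !6 = 265.

265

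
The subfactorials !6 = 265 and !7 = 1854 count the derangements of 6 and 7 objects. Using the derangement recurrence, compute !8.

14833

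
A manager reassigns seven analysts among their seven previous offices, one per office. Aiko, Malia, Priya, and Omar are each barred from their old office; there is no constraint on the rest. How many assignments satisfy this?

2790

Inclusion-exclusion on the 4 forbidden self-matches:
Σ_{j=0}^{4} (-1)^j C(4,j)(7-j)!
= C(4,0)·7! - C(4,1)·6! + C(4,2)·5! - C(4,3)·4! + C(4,4)·3!
= 5040 - 2880 + 720 - 96 + 6
= 2790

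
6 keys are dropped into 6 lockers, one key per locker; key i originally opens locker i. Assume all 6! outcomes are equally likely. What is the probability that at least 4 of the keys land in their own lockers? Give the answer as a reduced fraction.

1/45

Favorable outcomes: Σ_{i≥4} C(6,i)·!(6-i) = 15·1 + 6·0 + 1·1 = 16.
Total outcomes: 6! = 720.
Probability = 16/720 = 1/45.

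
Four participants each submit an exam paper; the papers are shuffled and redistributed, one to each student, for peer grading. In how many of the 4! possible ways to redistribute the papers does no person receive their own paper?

9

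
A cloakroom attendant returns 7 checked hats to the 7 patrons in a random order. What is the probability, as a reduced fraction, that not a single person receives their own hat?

Favorable outcomes: !7 = 1854.
Total outcomes: 7! = 5040.
Probability = 1854/5040 = 103/280.

103/280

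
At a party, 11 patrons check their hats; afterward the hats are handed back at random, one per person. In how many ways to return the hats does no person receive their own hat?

14684570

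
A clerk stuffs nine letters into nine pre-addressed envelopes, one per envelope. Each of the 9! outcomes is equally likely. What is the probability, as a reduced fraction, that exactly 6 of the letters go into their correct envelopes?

1/2160

Favorable outcomes: C(9,6)·!3 = 84·2 = 168.
Total outcomes: 9! = 362880.
Probability = 168/362880 = 1/2160.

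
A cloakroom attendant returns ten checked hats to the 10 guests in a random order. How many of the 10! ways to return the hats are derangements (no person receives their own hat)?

1334961

!10 is the nearest integer to 10!/e.
10! = 3628800, and 3628800/e ≈ 1334960.92, so !10 = 1334961.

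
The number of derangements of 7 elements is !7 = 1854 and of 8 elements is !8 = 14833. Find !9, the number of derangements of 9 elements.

!9 = (9-1)·(!8 + !7) = 8·(14833 + 1854) = 8·16687 = 133496.

133496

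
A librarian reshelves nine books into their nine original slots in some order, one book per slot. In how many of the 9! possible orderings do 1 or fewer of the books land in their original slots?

266993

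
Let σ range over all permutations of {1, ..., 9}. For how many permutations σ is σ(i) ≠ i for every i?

By inclusion-exclusion, !9 = Σ (-1)^k · 9!/k! for k=0..9
= 9! - 9!/1! + 9!/2! - 9!/3! + 9!/4! - 9!/5! + 9!/6! - 9!/7! + 9!/8! - 9!/9!
= 362880 - 362880 + 181440 - 60480 + 15120 - 3024 + 504 - 72 + 9 - 1
= 133496

133496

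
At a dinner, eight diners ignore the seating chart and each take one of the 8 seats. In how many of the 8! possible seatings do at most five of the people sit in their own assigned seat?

# with exactly i fixed is C(8,i)·!(8-i); sum over i=0..5:
  i=0: C(8,0)·!8 = 1·14833 = 14833
  i=1: C(8,1)·!7 = 8·1854 = 14832
  i=2: C(8,2)·!6 = 28·265 = 7420
  i=3: C(8,3)·!5 = 56·44 = 2464
  i=4: C(8,4)·!4 = 70·9 = 630
  i=5: C(8,5)·!3 = 56·2 = 112
Total = 40291.

40291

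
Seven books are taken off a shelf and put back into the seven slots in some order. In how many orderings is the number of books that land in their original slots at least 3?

# with exactly i fixed is C(7,i)·!(7-i); sum over i=3..7:
  i=3: C(7,3)·!4 = 35·9 = 315
  i=4: C(7,4)·!3 = 35·2 = 70
  i=5: C(7,5)·!2 = 21·1 = 21
  i=6: C(7,6)·!1 = 7·0 = 0
  i=7: C(7,7)·!0 = 1·1 = 1
Total = 407.

407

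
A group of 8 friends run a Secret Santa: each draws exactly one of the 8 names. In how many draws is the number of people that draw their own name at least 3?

3235

Sum C(8,i)·!(8-i) for i = 3..8:
  i=3: C(8,3)·!5 = 56·44 = 2464
  i=4: C(8,4)·!4 = 70·9 = 630
  i=5: C(8,5)·!3 = 56·2 = 112
  i=6: C(8,6)·!2 = 28·1 = 28
  i=7: C(8,7)·!1 = 8·0 = 0
  i=8: C(8,8)·!0 = 1·1 = 1
Total = 3235.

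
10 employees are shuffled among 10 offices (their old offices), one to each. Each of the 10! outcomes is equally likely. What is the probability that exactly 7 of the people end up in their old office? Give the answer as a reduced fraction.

1/15120

Favorable outcomes: C(10,7)·!3 = 120·2 = 240.
Total outcomes: 10! = 3628800.
Probability = 240/3628800 = 1/15120.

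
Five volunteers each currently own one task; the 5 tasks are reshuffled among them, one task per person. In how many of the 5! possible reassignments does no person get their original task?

By inclusion-exclusion, !5 = Σ (-1)^k · 5!/k! for k=0..5
= 5! - 5!/1! + 5!/2! - 5!/3! + 5!/4! - 5!/5!
= 120 - 120 + 60 - 20 + 5 - 1
= 44

44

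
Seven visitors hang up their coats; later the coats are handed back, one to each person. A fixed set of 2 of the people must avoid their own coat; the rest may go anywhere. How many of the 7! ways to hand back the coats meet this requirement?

3720

Let A_j be the event that the j-th constrained one is fixed. By inclusion-exclusion over the 2 events:
Σ_{j=0}^{2} (-1)^j C(2,j)(7-j)!
= C(2,0)·7! - C(2,1)·6! + C(2,2)·5!
= 5040 - 1440 + 120
= 3720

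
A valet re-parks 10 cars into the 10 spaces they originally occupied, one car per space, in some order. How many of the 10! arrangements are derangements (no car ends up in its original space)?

Use !n = (n-1)(!(n-1) + !(n-2)).
!10 = 9·(133496 + 14833) = 9·148329 = 1334961

1334961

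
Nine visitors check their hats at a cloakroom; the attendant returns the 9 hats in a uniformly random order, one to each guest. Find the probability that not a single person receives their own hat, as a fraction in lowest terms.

16687/45360

Favorable outcomes: !9 = 133496.
Total outcomes: 9! = 362880.
Probability = 133496/362880 = 16687/45360.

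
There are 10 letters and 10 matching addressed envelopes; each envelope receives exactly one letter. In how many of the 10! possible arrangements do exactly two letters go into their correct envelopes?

Pick the 2 fixed positions: C(10,2) = 45 ways.
The remaining 8 must be deranged: !8 = 14833.
Total: 45 × 14833 = 667485.

667485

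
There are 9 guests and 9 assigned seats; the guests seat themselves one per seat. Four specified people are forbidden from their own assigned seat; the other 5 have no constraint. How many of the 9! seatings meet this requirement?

Inclusion-exclusion on the 4 forbidden self-matches:
Σ_{j=0}^{4} (-1)^j C(4,j)(9-j)!
= C(4,0)·9! - C(4,1)·8! + C(4,2)·7! - C(4,3)·6! + C(4,4)·5!
= 362880 - 161280 + 30240 - 2880 + 120
= 229080

229080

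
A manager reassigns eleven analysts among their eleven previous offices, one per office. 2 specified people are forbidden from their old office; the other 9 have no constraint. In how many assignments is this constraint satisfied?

Let A_j be the event that the j-th constrained one is fixed. By inclusion-exclusion over the 2 events:
Σ_{j=0}^{2} (-1)^j C(2,j)(11-j)!
= C(2,0)·11! - C(2,1)·10! + C(2,2)·9!
= 39916800 - 7257600 + 362880
= 33022080

33022080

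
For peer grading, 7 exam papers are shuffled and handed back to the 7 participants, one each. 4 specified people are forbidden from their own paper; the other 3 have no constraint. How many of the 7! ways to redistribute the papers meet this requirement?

2790

Let A_j be the event that the j-th constrained one is fixed. By inclusion-exclusion over the 4 events:
Σ_{j=0}^{4} (-1)^j C(4,j)(7-j)!
= C(4,0)·7! - C(4,1)·6! + C(4,2)·5! - C(4,3)·4! + C(4,4)·3!
= 5040 - 2880 + 720 - 96 + 6
= 2790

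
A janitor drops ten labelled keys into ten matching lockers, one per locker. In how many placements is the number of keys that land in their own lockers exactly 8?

45

Choose which 8 of the 10 are fixed: C(10,8) = 45.
The other 2 form a derangement: !2 = 1.
Total: 45 × 1 = 45.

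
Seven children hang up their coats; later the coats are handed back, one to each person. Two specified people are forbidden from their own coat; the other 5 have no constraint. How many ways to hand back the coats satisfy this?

3720

Inclusion-exclusion on the 2 forbidden self-matches:
Σ_{j=0}^{2} (-1)^j C(2,j)(7-j)!
= C(2,0)·7! - C(2,1)·6! + C(2,2)·5!
= 5040 - 1440 + 120
= 3720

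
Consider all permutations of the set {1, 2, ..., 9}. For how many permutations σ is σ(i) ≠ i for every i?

133496

The number of derangements of 9 is !9 = Σ_{k=0}^{9} (-1)^k·9!/k!
= 9! - 9!/1! + 9!/2! - 9!/3! + 9!/4! - 9!/5! + 9!/6! - 9!/7! + 9!/8! - 9!/9!
= 362880 - 362880 + 181440 - 60480 + 15120 - 3024 + 504 - 72 + 9 - 1
= 133496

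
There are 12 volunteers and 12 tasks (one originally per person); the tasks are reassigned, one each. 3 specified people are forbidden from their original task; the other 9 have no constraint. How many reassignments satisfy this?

Let A_j be the event that the j-th constrained one is fixed. By inclusion-exclusion over the 3 events:
Σ_{j=0}^{3} (-1)^j C(3,j)(12-j)!
= C(3,0)·12! - C(3,1)·11! + C(3,2)·10! - C(3,3)·9!
= 479001600 - 119750400 + 10886400 - 362880
= 369774720

369774720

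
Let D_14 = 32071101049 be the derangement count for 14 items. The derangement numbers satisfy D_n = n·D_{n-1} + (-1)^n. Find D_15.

481066515734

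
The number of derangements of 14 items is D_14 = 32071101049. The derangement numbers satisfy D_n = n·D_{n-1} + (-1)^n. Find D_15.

481066515734

D_15 = 15·32071101049 - 1 = 481066515734.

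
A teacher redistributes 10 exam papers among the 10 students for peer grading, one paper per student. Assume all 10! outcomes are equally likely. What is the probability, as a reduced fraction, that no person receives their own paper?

16481/44800

Favorable outcomes: !10 = 1334961.
Total outcomes: 10! = 3628800.
Probability = 1334961/3628800 = 16481/44800.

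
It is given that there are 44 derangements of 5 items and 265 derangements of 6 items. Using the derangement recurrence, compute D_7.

D_7 = (7-1)·(D_6 + D_5) = 6·(265 + 44) = 6·309 = 1854.

1854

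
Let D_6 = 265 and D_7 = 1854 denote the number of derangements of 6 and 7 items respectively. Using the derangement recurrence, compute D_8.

14833

D_8 = (8-1)·(D_7 + D_6) = 7·(1854 + 265) = 7·2119 = 14833.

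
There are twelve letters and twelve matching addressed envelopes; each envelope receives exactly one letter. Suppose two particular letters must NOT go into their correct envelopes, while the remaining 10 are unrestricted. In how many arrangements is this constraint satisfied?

402796800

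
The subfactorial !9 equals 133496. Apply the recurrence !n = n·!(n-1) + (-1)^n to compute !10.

1334961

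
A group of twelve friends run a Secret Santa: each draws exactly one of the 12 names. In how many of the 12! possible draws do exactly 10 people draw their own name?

66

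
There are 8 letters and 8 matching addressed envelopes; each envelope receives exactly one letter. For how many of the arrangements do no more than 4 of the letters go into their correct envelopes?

40179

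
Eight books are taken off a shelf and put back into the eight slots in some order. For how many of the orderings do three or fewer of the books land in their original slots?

39549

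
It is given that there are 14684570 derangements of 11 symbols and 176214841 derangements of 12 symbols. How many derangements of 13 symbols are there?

2290792932

!13 = (13-1)·(!12 + !11) = 12·(176214841 + 14684570) = 12·190899411 = 2290792932.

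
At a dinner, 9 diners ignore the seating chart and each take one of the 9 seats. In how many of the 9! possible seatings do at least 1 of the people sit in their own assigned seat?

229384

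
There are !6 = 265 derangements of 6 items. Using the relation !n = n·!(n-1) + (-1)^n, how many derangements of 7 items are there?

1854

!7 = 7·265 - 1 = 1854.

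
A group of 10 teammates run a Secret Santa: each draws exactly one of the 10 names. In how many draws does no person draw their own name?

!10 = 10! · Σ_{k=0}^{10} (-1)^k/k!
= 10! - 10!/1! + 10!/2! - 10!/3! + 10!/4! - 10!/5! + 10!/6! - 10!/7! + 10!/8! - 10!/9! + 10!/10!
= 3628800 - 3628800 + 1814400 - 604800 + 151200 - 30240 + 5040 - 720 + 90 - 10 + 1
= 1334961

1334961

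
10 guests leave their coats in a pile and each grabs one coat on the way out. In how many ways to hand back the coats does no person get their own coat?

By inclusion-exclusion, !10 = Σ (-1)^k · 10!/k! for k=0..10
= 10! - 10!/1! + 10!/2! - 10!/3! + 10!/4! - 10!/5! + 10!/6! - 10!/7! + 10!/8! - 10!/9! + 10!/10!
= 3628800 - 3628800 + 1814400 - 604800 + 151200 - 30240 + 5040 - 720 + 90 - 10 + 1
= 1334961

1334961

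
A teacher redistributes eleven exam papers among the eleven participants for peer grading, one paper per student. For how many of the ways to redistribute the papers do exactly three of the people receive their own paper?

Choose which 3 of the 11 are fixed: C(11,3) = 165.
The other 8 form a derangement: !8 = 14833.
Total: 165 × 14833 = 2447445.

2447445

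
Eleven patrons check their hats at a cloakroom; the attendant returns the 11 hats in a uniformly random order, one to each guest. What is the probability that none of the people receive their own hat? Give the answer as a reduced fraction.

Favorable outcomes: !11 = 14684570.
Total outcomes: 11! = 39916800.
Probability = 14684570/39916800 = 1468457/3991680.

1468457/3991680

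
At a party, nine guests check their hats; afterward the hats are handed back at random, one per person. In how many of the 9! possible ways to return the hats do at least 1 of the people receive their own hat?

# with exactly i fixed is C(9,i)·!(9-i); sum over i=1..9:
  i=1: C(9,1)·!8 = 9·14833 = 133497
  i=2: C(9,2)·!7 = 36·1854 = 66744
  i=3: C(9,3)·!6 = 84·265 = 22260
  i=4: C(9,4)·!5 = 126·44 = 5544
  i=5: C(9,5)·!4 = 126·9 = 1134
  i=6: C(9,6)·!3 = 84·2 = 168
  i=7: C(9,7)·!2 = 36·1 = 36
  i=8: C(9,8)·!1 = 9·0 = 0
  i=9: C(9,9)·!0 = 1·1 = 1
Total = 229384.

229384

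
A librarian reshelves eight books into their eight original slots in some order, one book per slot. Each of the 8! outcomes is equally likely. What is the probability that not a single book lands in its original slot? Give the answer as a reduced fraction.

2119/5760

Favorable outcomes: !8 = 14833.
Total outcomes: 8! = 40320.
Probability = 14833/40320 = 2119/5760.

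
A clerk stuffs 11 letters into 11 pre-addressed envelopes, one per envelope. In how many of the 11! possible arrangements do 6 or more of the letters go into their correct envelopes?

23684

# with exactly i fixed is C(11,i)·!(11-i); sum over i=6..11:
  i=6: C(11,6)·!5 = 462·44 = 20328
  i=7: C(11,7)·!4 = 330·9 = 2970
  i=8: C(11,8)·!3 = 165·2 = 330
  i=9: C(11,9)·!2 = 55·1 = 55
  i=10: C(11,10)·!1 = 11·0 = 0
  i=11: C(11,11)·!0 = 1·1 = 1
Total = 23684.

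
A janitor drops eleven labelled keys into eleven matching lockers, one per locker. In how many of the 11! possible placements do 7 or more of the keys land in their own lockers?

# with exactly i fixed is C(11,i)·!(11-i); sum over i=7..11:
  i=7: C(11,7)·!4 = 330·9 = 2970
  i=8: C(11,8)·!3 = 165·2 = 330
  i=9: C(11,9)·!2 = 55·1 = 55
  i=10: C(11,10)·!1 = 11·0 = 0
  i=11: C(11,11)·!0 = 1·1 = 1
Total = 3356.

3356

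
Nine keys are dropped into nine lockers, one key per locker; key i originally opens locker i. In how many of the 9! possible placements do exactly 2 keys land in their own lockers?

66744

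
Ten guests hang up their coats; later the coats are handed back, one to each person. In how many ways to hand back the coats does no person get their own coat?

The subfactorial !10 = [10!/e] (nearest integer).
10! = 3628800, and 3628800/e ≈ 1334960.92, so !10 = 1334961.

1334961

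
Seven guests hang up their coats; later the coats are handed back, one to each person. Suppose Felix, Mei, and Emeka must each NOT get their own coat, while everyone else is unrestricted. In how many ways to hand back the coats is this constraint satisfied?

3216

Let A_j be the event that the j-th constrained one is fixed. By inclusion-exclusion over the 3 events:
Σ_{j=0}^{3} (-1)^j C(3,j)(7-j)!
= C(3,0)·7! - C(3,1)·6! + C(3,2)·5! - C(3,3)·4!
= 5040 - 2160 + 360 - 24
= 3216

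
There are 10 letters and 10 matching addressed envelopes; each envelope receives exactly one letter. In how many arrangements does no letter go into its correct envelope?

The subfactorial !10 = [10!/e] (nearest integer).
10! = 3628800, and 3628800/e ≈ 1334960.92, so !10 = 1334961.

1334961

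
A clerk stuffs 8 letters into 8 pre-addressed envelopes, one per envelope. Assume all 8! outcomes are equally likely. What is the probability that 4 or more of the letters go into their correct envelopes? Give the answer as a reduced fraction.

Favorable outcomes: Σ_{i≥4} C(8,i)·!(8-i) = 70·9 + 56·2 + 28·1 + 8·0 + 1·1 = 771.
Total outcomes: 8! = 40320.
Probability = 771/40320 = 257/13440.

257/13440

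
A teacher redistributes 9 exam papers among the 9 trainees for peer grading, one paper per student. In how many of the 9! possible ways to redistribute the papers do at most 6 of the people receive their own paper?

362843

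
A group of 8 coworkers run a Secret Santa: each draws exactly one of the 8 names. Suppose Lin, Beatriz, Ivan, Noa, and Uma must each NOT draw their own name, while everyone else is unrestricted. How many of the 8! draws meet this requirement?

Inclusion-exclusion on the 5 forbidden self-matches:
Σ_{j=0}^{5} (-1)^j C(5,j)(8-j)!
= C(5,0)·8! - C(5,1)·7! + C(5,2)·6! - C(5,3)·5! + C(5,4)·4! - C(5,5)·3!
= 40320 - 25200 + 7200 - 1200 + 120 - 6
= 21234

21234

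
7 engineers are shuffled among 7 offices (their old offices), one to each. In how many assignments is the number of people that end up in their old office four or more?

92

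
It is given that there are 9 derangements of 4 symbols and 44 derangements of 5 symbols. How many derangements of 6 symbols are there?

!6 = (6-1)·(!5 + !4) = 5·(44 + 9) = 5·53 = 265.

265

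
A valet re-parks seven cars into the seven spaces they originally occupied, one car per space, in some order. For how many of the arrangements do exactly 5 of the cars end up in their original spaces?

21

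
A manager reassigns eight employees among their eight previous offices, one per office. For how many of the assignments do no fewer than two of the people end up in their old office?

# with exactly i fixed is C(8,i)·!(8-i); sum over i=2..8:
  i=2: C(8,2)·!6 = 28·265 = 7420
  i=3: C(8,3)·!5 = 56·44 = 2464
  i=4: C(8,4)·!4 = 70·9 = 630
  i=5: C(8,5)·!3 = 56·2 = 112
  i=6: C(8,6)·!2 = 28·1 = 28
  i=7: C(8,7)·!1 = 8·0 = 0
  i=8: C(8,8)·!0 = 1·1 = 1
Total = 10655.

10655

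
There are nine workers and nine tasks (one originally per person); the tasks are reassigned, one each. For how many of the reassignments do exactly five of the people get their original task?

1134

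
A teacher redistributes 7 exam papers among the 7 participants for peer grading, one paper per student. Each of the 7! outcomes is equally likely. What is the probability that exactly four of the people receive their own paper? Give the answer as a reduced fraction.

Favorable outcomes: C(7,4)·!3 = 35·2 = 70.
Total outcomes: 7! = 5040.
Probability = 70/5040 = 1/72.

1/72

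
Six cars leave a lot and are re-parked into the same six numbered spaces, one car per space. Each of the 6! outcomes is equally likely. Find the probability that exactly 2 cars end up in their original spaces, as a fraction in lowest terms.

3/16

Favorable outcomes: C(6,2)·!4 = 15·9 = 135.
Total outcomes: 6! = 720.
Probability = 135/720 = 3/16.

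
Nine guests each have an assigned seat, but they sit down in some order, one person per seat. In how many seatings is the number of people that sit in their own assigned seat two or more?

# with exactly i fixed is C(9,i)·!(9-i); sum over i=2..9:
  i=2: C(9,2)·!7 = 36·1854 = 66744
  i=3: C(9,3)·!6 = 84·265 = 22260
  i=4: C(9,4)·!5 = 126·44 = 5544
  i=5: C(9,5)·!4 = 126·9 = 1134
  i=6: C(9,6)·!3 = 84·2 = 168
  i=7: C(9,7)·!2 = 36·1 = 36
  i=8: C(9,8)·!1 = 9·0 = 0
  i=9: C(9,9)·!0 = 1·1 = 1
Total = 95887.

95887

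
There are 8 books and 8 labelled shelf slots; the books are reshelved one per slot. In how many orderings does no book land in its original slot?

The number of derangements of 8 is !8 = Σ_{k=0}^{8} (-1)^k·8!/k!
= 8! - 8!/1! + 8!/2! - 8!/3! + 8!/4! - 8!/5! + 8!/6! - 8!/7! + 8!/8!
= 40320 - 40320 + 20160 - 6720 + 1680 - 336 + 56 - 8 + 1
= 14833

14833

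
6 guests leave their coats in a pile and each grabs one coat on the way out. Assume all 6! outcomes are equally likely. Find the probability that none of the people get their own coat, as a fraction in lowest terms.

53/144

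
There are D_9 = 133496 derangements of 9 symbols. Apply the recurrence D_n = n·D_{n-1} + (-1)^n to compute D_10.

D_10 = 10·133496 + 1 = 1334961.

1334961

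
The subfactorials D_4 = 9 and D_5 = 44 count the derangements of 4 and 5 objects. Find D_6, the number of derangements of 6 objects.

D_6 = (6-1)·(D_5 + D_4) = 5·(44 + 9) = 5·53 = 265.

265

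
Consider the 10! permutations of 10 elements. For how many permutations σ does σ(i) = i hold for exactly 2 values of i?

667485

Choose which 2 of the 10 are fixed: C(10,2) = 45.
The other 8 form a derangement: !8 = 14833.
Total: 45 × 14833 = 667485.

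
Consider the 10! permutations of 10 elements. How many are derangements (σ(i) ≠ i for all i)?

1334961

The number of derangements of 10 is !10 = Σ_{k=0}^{10} (-1)^k·10!/k!
= 10! - 10!/1! + 10!/2! - 10!/3! + 10!/4! - 10!/5! + 10!/6! - 10!/7! + 10!/8! - 10!/9! + 10!/10!
= 3628800 - 3628800 + 1814400 - 604800 + 151200 - 30240 + 5040 - 720 + 90 - 10 + 1
= 1334961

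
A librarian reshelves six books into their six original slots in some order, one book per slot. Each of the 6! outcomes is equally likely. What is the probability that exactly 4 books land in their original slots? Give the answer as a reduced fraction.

Favorable outcomes: C(6,4)·!2 = 15·1 = 15.
Total outcomes: 6! = 720.
Probability = 15/720 = 1/48.

1/48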